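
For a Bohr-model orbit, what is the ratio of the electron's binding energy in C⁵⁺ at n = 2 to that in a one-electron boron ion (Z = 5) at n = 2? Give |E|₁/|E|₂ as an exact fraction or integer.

36/25

|E| ∝ Z^2 · n^-2
|E|₁/|E|₂ = (6/5)^2 · (2/2)^-2 = 36/25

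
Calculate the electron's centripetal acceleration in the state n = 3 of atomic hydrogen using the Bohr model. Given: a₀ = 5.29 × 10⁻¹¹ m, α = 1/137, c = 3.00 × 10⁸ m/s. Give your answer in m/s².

r = n²a₀/Z = 4.76 × 10⁻¹⁰ m, v = Zαc/n = 7.30 × 10⁵ m/s
a = v²/r = (7.30 × 10⁵)² / 4.76 × 10⁻¹⁰ = 1.12 × 10²¹ m/s²

1.12 × 10²¹ m/s²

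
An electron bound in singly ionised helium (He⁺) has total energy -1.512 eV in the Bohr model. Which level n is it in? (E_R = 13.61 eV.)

E_n = −E_R Z²/n² ⇒ n² = E_R Z²/(−E_n) = 13.61 × 2² / 1.512 ≈ 36.01
n = 6

6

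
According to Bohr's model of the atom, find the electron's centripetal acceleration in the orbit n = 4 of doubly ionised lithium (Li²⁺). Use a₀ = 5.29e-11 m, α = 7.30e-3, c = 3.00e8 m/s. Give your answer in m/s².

r = n²a₀/Z = 2.82e-10 m, v = Zαc/n = 1.64e6 m/s
a = v²/r = (1.64e6)² / 2.82e-10 = 9.56e21 m/s²

9.56e21 m/s²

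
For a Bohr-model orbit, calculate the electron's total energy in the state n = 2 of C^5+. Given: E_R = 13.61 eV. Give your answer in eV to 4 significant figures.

-122.5 eV

E_n = −E_R·Z²/n² = −13.61 × 6²/2² = -122.5 eV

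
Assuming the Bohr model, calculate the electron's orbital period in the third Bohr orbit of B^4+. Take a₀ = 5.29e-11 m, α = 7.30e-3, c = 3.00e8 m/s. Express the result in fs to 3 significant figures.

r = n²a₀/Z = 3²·5.29e-11/5 = 9.52e-11 m
v = Zαc/n = 5·0.00730·3.00e8/3 = 3.65e6 m/s
T = 2πr/v = 1.64e-16 s = 0.164 fs

0.164 fs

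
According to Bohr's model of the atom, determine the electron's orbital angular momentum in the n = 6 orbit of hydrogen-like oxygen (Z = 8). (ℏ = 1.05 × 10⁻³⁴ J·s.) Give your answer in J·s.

L_n = nℏ = 6 × 1.05 × 10⁻³⁴ = 6.30 × 10⁻³⁴ J·s

6.30 × 10⁻³⁴ J·s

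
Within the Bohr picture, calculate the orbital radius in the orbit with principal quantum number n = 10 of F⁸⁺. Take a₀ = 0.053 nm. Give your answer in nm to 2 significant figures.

r_n = n²a₀/Z = 10² × 0.053 / 9
    = 100 × 0.053 / 9 = 0.59 nm

0.59 nm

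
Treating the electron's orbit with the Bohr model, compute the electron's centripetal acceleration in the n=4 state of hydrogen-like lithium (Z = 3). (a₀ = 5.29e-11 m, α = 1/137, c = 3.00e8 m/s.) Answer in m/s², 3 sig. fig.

r = n²a₀/Z = 2.82e-10 m, v = Zαc/n = 1.64e6 m/s
a = v²/r = (1.64e6)² / 2.82e-10 = 9.56e21 m/s²

9.56e21 m/s²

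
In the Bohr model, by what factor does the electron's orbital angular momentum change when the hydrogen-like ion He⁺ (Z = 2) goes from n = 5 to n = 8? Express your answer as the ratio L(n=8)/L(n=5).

L = nℏ depends only on n, so L ∝ n.
L(n=8)/L(n=5) = (8/5)^1 = 8/5

8/5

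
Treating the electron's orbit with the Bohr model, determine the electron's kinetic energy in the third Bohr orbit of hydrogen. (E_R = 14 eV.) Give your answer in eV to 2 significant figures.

For a Coulomb orbit the virial theorem gives K = −E_n.
E_n = −E_R·Z²/n², so K = E_R·Z²/n² = 14 × 1²/3² = 1.6 eV

1.6 eV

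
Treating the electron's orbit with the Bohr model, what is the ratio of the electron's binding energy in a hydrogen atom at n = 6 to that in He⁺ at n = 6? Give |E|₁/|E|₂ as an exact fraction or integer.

1/4

|E| ∝ Z^2 · n^-2
|E|₁/|E|₂ = (1/2)^2 · (6/6)^-2 = 1/4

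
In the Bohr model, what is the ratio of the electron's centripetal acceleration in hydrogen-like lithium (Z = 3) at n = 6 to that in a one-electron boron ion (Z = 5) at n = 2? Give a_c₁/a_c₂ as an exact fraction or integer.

a_c ∝ Z^3 · n^-4
a_c₁/a_c₂ = (3/5)^3 · (6/2)^-4 = 1/375

1/375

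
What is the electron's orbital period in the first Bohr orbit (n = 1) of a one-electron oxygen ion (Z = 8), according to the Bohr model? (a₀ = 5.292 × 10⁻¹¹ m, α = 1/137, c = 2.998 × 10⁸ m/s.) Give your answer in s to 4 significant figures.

2.374 × 10⁻¹⁸ s

r = n²a₀/Z = 1²·5.292 × 10⁻¹¹/8 = 6.615 × 10⁻¹² m
v = Zαc/n = 8·0.007299·2.998 × 10⁸/1 = 1.751 × 10⁷ m/s
T = 2πr/v = 2.374 × 10⁻¹⁸ s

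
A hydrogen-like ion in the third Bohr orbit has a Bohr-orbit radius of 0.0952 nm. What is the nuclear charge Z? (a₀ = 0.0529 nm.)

r_n = n²a₀/Z ⇒ Z = n²a₀/r = 3² × 0.0529 / 0.0952 ≈ 5.00
Z = 5

5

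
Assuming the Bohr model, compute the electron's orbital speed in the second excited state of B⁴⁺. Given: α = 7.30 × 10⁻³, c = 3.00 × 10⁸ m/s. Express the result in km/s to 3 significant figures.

v_n = Zαc/n = 5 × 0.00730 × 3.00 × 10⁸ / 3
    = 3650 km/s

3650 km/s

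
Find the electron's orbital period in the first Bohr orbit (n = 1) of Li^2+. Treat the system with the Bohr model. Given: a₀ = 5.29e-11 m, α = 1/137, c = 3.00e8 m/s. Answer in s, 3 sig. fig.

r = n²a₀/Z = 1²·5.29e-11/3 = 1.76e-11 m
v = Zαc/n = 3·0.00730·3.00e8/1 = 6.57e6 m/s
T = 2πr/v = 1.69e-17 s

1.69e-17 s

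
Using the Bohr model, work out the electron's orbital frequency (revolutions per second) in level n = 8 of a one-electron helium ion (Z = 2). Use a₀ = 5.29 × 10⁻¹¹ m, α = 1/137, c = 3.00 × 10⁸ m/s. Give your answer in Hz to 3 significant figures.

5.15 × 10¹³ Hz

r = n²a₀/Z = 1.69 × 10⁻⁹ m, v = Zαc/n = 5.47 × 10⁵ m/s
f = v/(2πr) = 5.15 × 10¹³ Hz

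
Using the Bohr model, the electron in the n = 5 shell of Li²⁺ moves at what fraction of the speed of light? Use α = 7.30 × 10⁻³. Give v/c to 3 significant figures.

v_n = Zαc/n, so v/c = Zα/n = 3 × 0.00730 / 5 = 0.00438

0.00438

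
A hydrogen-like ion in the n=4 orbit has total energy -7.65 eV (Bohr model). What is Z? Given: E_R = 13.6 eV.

3

E_n = −E_R Z²/n² ⇒ Z² = −E_n n²/E_R = 7.65 × 4² / 13.6 ≈ 9.00
Z = 3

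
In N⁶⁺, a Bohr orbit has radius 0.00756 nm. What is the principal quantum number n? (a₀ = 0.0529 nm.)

r_n = n²a₀/Z ⇒ n² = rZ/a₀ = 0.00756 × 7 / 0.0529 ≈ 1.00
n = 1

1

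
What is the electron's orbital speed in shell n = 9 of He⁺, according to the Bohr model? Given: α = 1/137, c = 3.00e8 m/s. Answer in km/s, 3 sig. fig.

v_n = Zαc/n = 2 × 0.00730 × 3.00e8 / 9
    = 487 km/s

487 km/s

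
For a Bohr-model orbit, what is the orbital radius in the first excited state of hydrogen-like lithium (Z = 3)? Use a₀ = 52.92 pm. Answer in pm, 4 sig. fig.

70.56 pm

r_n = n²a₀/Z = 2² × 52.92 / 3
    = 4 × 52.92 / 3 = 70.56 pm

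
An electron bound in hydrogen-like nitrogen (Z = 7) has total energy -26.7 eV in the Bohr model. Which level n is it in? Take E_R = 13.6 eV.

E_n = −E_R Z²/n² ⇒ n² = E_R Z²/(−E_n) = 13.6 × 7² / 26.7 ≈ 24.96
n = 5

5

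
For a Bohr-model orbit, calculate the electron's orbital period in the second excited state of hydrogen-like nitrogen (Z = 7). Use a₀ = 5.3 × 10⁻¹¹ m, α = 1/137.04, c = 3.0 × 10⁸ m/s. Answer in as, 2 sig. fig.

84 as

r = n²a₀/Z = 3²·5.3 × 10⁻¹¹/7 = 6.8 × 10⁻¹¹ m
v = Zαc/n = 7·0.0073·3.0 × 10⁸/3 = 5.1 × 10⁶ m/s
T = 2πr/v = 8.4 × 10⁻¹⁷ s = 84 as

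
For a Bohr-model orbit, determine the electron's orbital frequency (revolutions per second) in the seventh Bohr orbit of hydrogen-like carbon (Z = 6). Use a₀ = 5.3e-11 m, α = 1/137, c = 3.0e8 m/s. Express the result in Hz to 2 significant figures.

6.9e14 Hz

r = n²a₀/Z = 4.3e-10 m, v = Zαc/n = 1.9e6 m/s
f = v/(2πr) = 6.9e14 Hz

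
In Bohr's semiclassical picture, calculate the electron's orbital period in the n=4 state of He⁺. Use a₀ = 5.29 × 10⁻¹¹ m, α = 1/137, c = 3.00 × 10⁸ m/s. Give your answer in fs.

2.43 fs

r = n²a₀/Z = 4²·5.29 × 10⁻¹¹/2 = 4.23 × 10⁻¹⁰ m
v = Zαc/n = 2·0.00730·3.00 × 10⁸/4 = 1.09 × 10⁶ m/s
T = 2πr/v = 2.43 × 10⁻¹⁵ s = 2.43 fs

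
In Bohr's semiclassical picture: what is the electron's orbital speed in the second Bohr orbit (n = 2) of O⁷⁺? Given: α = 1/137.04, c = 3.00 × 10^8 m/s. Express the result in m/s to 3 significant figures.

8.76 × 10^6 m/s

v_n = Zαc/n = 8 × 0.00730 × 3.00 × 10^8 / 2
    = 8.76 × 10^6 m/s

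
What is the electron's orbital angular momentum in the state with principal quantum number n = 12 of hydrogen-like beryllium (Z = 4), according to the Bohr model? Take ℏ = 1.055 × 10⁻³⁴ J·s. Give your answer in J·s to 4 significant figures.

1.266 × 10⁻³³ J·s

L_n = nℏ = 12 × 1.055 × 10⁻³⁴ = 1.266 × 10⁻³³ J·s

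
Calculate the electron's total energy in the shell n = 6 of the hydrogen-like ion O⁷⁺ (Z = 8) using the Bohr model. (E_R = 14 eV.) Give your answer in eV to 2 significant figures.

E_n = −E_R·Z²/n² = −14 × 8²/6² = -25 eV

-25 eV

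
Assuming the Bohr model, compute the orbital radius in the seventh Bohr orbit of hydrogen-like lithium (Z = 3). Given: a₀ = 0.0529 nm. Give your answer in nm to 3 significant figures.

0.864 nm

r_n = n²a₀/Z = 7² × 0.0529 / 3
    = 49 × 0.0529 / 3 = 0.864 nm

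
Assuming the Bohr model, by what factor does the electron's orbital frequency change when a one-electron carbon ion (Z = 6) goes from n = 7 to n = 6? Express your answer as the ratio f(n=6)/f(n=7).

343/216

f ∝ Z^2 · n^-3; with Z fixed, f ∝ n^-3.
f(n=6)/f(n=7) = (6/7)^-3 = 343/216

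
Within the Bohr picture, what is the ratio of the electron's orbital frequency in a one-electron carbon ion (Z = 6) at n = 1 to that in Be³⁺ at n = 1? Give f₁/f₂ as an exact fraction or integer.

9/4

f ∝ Z^2 · n^-3
f₁/f₂ = (6/4)^2 · (1/1)^-3 = 9/4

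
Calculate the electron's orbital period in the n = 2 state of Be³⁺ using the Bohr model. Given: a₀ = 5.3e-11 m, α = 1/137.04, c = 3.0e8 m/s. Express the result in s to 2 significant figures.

7.6e-17 s

r = n²a₀/Z = 2²·5.3e-11/4 = 5.3e-11 m
v = Zαc/n = 4·0.0073·3.0e8/2 = 4.4e6 m/s
T = 2πr/v = 7.6e-17 s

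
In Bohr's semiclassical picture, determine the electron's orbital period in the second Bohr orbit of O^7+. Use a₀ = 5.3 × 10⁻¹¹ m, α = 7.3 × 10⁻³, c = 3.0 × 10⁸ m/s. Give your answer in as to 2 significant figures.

r = n²a₀/Z = 2²·5.3 × 10⁻¹¹/8 = 2.6 × 10⁻¹¹ m
v = Zαc/n = 8·0.0073·3.0 × 10⁸/2 = 8.8 × 10⁶ m/s
T = 2πr/v = 1.9 × 10⁻¹⁷ s = 19 as

19 as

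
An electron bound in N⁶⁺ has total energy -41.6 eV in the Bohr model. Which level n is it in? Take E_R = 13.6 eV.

E_n = −E_R Z²/n² ⇒ n² = E_R Z²/(−E_n) = 13.6 × 7² / 41.6 ≈ 16.02
n = 4

4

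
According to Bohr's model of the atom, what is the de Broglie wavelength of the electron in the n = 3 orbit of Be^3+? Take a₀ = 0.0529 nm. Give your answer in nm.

The Bohr quantisation condition is nλ = 2πr_n.
r_n = n²a₀/Z = 0.119 nm
λ = 2πr_n/n = 2π·0.119/3 = 0.249 nm

0.249 nm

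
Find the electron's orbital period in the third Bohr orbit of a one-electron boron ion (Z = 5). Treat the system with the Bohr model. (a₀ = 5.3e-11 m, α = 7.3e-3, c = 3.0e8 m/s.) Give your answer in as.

r = n²a₀/Z = 3²·5.3e-11/5 = 9.5e-11 m
v = Zαc/n = 5·0.0073·3.0e8/3 = 3.6e6 m/s
T = 2πr/v = 1.6e-16 s = 160 as

160 as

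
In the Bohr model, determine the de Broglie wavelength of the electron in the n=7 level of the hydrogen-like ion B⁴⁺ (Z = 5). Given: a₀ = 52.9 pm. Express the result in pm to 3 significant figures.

465 pm

The Bohr quantisation condition is nλ = 2πr_n.
r_n = n²a₀/Z = 518 pm
λ = 2πr_n/n = 2π·518/7 = 465 pm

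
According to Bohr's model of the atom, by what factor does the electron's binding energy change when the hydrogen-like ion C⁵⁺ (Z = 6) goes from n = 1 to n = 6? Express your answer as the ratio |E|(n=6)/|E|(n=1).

1/36

|E| ∝ Z^2 · n^-2; with Z fixed, |E| ∝ n^-2.
|E|(n=6)/|E|(n=1) = (6/1)^-2 = 1/36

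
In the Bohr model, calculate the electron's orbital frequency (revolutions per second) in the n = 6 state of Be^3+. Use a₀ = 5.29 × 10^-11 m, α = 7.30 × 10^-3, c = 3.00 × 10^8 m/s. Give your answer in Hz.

4.88 × 10^14 Hz

r = n²a₀/Z = 4.76 × 10^-10 m, v = Zαc/n = 1.46 × 10^6 m/s
f = v/(2πr) = 4.88 × 10^14 Hz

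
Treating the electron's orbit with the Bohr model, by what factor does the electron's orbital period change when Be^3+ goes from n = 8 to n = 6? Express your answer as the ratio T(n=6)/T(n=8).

T ∝ Z^-2 · n^3; with Z fixed, T ∝ n^3.
T(n=6)/T(n=8) = (6/8)^3 = 27/64

27/64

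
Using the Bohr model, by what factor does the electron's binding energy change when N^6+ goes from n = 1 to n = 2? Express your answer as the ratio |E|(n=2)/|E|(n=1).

|E| ∝ Z^2 · n^-2; with Z fixed, |E| ∝ n^-2.
|E|(n=2)/|E|(n=1) = (2/1)^-2 = 1/4

1/4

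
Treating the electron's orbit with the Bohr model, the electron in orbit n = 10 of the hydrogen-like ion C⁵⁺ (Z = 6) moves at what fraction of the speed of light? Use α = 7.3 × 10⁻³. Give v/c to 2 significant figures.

0.0044

v_n = Zαc/n, so v/c = Zα/n = 6 × 0.0073 / 10 = 0.0044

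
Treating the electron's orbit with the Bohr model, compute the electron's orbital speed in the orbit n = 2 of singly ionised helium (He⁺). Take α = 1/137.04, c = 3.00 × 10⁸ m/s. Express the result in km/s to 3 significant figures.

2190 km/s

v_n = Zαc/n = 2 × 0.00730 × 3.00 × 10⁸ / 2
    = 2190 km/s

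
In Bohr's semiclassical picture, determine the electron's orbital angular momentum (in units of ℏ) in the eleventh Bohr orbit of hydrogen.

11

L_n = nℏ, so L/ℏ = n = 11.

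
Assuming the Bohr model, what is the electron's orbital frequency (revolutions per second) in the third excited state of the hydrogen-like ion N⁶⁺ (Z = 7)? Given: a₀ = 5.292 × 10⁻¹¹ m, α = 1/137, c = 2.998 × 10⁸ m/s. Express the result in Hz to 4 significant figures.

r = n²a₀/Z = 1.210 × 10⁻¹⁰ m, v = Zαc/n = 3.830 × 10⁶ m/s
f = v/(2πr) = 5.039 × 10¹⁵ Hz

5.039 × 10¹⁵ Hz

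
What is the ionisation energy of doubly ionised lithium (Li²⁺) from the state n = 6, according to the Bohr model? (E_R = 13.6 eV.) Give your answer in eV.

E_n = −E_R·Z²/n² = −13.6 × 3²/6² eV = -3.40 eV
Ionisation energy = −E_n = 3.40 eV

3.40 eV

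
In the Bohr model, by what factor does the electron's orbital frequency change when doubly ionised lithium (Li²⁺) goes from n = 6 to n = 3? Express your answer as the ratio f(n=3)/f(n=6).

f ∝ Z^2 · n^-3; with Z fixed, f ∝ n^-3.
f(n=3)/f(n=6) = (3/6)^-3 = 8

8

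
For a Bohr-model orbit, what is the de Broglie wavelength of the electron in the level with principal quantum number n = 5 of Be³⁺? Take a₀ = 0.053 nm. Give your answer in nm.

0.42 nm

The Bohr quantisation condition is nλ = 2πr_n.
r_n = n²a₀/Z = 0.33 nm
λ = 2πr_n/n = 2π·0.33/5 = 0.42 nm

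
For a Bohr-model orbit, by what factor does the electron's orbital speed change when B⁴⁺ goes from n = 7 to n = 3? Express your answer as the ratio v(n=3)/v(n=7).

v ∝ Z^1 · n^-1; with Z fixed, v ∝ n^-1.
v(n=3)/v(n=7) = (3/7)^-1 = 7/3

7/3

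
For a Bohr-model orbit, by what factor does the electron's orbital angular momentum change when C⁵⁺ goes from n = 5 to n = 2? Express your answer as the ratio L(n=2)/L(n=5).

2/5

L = nℏ depends only on n, so L ∝ n.
L(n=2)/L(n=5) = (2/5)^1 = 2/5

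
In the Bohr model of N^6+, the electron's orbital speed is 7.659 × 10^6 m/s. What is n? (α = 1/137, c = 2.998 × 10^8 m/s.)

2

v_n = Zαc/n ⇒ n = Zαc/v = 7 × 0.007299 × 2.998 × 10^8 / 7.659 × 10^6 ≈ 2.00
n = 2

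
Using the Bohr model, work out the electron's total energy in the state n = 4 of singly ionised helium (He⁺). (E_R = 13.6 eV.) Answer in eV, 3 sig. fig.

-3.40 eV

E_n = −E_R·Z²/n² = −13.6 × 2²/4² = -3.40 eV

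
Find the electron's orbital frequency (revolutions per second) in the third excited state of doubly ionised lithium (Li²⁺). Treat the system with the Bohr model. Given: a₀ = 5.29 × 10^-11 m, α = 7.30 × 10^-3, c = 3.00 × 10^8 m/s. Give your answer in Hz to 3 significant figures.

9.27 × 10^14 Hz

r = n²a₀/Z = 2.82 × 10^-10 m, v = Zαc/n = 1.64 × 10^6 m/s
f = v/(2πr) = 9.27 × 10^14 Hz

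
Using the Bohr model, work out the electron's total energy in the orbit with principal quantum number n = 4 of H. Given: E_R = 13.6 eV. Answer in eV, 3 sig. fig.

E_n = −E_R·Z²/n² = −13.6 × 1²/4² = -0.850 eV

-0.850 eV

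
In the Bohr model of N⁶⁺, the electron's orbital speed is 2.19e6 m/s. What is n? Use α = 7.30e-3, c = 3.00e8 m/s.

v_n = Zαc/n ⇒ n = Zαc/v = 7 × 0.00730 × 3.00e8 / 2.19e6 ≈ 7.00
n = 7

7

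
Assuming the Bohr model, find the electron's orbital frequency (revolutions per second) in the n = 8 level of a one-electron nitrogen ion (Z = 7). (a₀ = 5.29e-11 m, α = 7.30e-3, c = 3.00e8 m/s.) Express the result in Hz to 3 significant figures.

6.31e14 Hz

r = n²a₀/Z = 4.84e-10 m, v = Zαc/n = 1.92e6 m/s
f = v/(2πr) = 6.31e14 Hz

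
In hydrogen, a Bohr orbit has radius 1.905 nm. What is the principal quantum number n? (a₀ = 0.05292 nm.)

r_n = n²a₀/Z ⇒ n² = rZ/a₀ = 1.905 × 1 / 0.05292 ≈ 36.00
n = 6

6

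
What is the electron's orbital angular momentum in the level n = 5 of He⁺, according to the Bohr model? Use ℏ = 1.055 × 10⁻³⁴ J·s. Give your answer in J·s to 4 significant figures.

5.275 × 10⁻³⁴ J·s

L_n = nℏ = 5 × 1.055 × 10⁻³⁴ = 5.275 × 10⁻³⁴ J·s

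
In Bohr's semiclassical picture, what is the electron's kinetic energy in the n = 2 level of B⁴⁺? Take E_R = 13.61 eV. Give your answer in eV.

85.06 eV

For a Coulomb orbit the virial theorem gives K = −E_n.
E_n = −E_R·Z²/n², so K = E_R·Z²/n² = 13.61 × 5²/2² = 85.06 eV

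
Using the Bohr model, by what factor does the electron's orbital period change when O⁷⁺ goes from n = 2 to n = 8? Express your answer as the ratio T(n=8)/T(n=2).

64

T ∝ Z^-2 · n^3; with Z fixed, T ∝ n^3.
T(n=8)/T(n=2) = (8/2)^3 = 64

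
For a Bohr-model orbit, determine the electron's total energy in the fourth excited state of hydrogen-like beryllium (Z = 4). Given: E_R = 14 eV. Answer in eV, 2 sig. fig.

E_n = −E_R·Z²/n² = −14 × 4²/5² = -9.0 eV

-9.0 eV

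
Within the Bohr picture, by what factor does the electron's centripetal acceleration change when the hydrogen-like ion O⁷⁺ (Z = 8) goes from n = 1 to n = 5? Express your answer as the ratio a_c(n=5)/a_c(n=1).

a_c ∝ Z^3 · n^-4; with Z fixed, a_c ∝ n^-4.
a_c(n=5)/a_c(n=1) = (5/1)^-4 = 1/625

1/625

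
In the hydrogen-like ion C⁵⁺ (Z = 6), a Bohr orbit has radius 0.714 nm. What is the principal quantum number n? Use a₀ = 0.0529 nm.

r_n = n²a₀/Z ⇒ n² = rZ/a₀ = 0.714 × 6 / 0.0529 ≈ 80.98
n = 9

9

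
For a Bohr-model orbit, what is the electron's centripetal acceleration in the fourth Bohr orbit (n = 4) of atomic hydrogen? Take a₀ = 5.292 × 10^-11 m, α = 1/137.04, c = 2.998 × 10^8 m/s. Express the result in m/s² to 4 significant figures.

3.533 × 10^20 m/s²

r = n²a₀/Z = 8.467 × 10^-10 m, v = Zαc/n = 5.469 × 10^5 m/s
a = v²/r = (5.469 × 10^5)² / 8.467 × 10^-10 = 3.533 × 10^20 m/s²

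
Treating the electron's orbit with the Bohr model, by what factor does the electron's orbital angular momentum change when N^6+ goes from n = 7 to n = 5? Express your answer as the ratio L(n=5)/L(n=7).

L = nℏ depends only on n, so L ∝ n.
L(n=5)/L(n=7) = (5/7)^1 = 5/7

5/7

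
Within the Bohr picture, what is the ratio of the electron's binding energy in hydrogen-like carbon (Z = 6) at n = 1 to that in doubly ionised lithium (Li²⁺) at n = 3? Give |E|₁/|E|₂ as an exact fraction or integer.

|E| ∝ Z^2 · n^-2
|E|₁/|E|₂ = (6/3)^2 · (1/3)^-2 = 36

36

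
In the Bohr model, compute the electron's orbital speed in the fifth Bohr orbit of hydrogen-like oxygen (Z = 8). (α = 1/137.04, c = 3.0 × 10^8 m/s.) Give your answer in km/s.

3500 km/s

v_n = Zαc/n = 8 × 0.0073 × 3.0 × 10^8 / 5
    = 3500 km/s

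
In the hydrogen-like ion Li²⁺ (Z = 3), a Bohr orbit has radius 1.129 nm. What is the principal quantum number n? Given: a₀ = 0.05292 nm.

r_n = n²a₀/Z ⇒ n² = rZ/a₀ = 1.129 × 3 / 0.05292 ≈ 64.00
n = 8

8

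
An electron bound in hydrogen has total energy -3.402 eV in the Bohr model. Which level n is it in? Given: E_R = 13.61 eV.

2

E_n = −E_R Z²/n² ⇒ n² = E_R Z²/(−E_n) = 13.61 × 1² / 3.402 ≈ 4.00
n = 2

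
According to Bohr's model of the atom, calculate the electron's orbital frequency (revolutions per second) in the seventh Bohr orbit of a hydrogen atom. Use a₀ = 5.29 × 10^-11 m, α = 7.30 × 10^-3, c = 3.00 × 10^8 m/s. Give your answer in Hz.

1.92 × 10^13 Hz

r = n²a₀/Z = 2.59 × 10^-9 m, v = Zαc/n = 3.13 × 10^5 m/s
f = v/(2πr) = 1.92 × 10^13 Hz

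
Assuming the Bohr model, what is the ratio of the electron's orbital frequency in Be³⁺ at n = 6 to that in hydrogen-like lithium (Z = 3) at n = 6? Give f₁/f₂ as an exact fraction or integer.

f ∝ Z^2 · n^-3
f₁/f₂ = (4/3)^2 · (6/6)^-3 = 16/9

16/9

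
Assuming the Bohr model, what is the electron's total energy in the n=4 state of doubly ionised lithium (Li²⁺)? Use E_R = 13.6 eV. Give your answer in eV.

E_n = −E_R·Z²/n² = −13.6 × 3²/4² = -7.65 eV

-7.65 eV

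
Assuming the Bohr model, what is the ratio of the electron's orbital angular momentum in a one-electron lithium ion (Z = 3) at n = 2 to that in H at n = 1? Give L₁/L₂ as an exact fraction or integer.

2

L = nℏ is independent of Z.
L₁/L₂ = n₁/n₂ = 2/1 = 2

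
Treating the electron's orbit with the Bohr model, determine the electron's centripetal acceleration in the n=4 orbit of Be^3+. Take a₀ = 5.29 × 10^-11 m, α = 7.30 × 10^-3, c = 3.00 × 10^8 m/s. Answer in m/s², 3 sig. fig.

2.27 × 10^22 m/s²

r = n²a₀/Z = 2.12 × 10^-10 m, v = Zαc/n = 2.19 × 10^6 m/s
a = v²/r = (2.19 × 10^6)² / 2.12 × 10^-10 = 2.27 × 10^22 m/s²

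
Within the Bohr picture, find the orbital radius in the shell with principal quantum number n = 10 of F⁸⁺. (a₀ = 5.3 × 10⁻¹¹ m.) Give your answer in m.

r_n = n²a₀/Z = 10² × 5.3 × 10⁻¹¹ / 9
    = 100 × 5.3 × 10⁻¹¹ / 9 = 5.9 × 10⁻¹⁰ m

5.9 × 10⁻¹⁰ m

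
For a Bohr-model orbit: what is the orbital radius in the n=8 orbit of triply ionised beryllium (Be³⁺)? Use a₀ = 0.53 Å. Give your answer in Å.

8.5 Å

r_n = n²a₀/Z = 8² × 0.53 / 4
    = 64 × 0.53 / 4 = 8.5 Å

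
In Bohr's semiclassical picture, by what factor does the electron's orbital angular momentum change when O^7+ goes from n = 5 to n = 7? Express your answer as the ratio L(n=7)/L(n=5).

L = nℏ depends only on n, so L ∝ n.
L(n=7)/L(n=5) = (7/5)^1 = 7/5

7/5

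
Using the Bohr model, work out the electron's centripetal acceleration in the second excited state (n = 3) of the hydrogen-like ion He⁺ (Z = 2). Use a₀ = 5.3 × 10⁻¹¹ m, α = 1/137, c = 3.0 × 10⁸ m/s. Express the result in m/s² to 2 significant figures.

8.9 × 10²¹ m/s²

r = n²a₀/Z = 2.4 × 10⁻¹⁰ m, v = Zαc/n = 1.5 × 10⁶ m/s
a = v²/r = (1.5 × 10⁶)² / 2.4 × 10⁻¹⁰ = 8.9 × 10²¹ m/s²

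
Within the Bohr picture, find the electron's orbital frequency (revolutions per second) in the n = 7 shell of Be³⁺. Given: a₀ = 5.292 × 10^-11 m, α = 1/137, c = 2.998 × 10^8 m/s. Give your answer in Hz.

r = n²a₀/Z = 6.483 × 10^-10 m, v = Zαc/n = 1.250 × 10^6 m/s
f = v/(2πr) = 3.070 × 10^14 Hz

3.070 × 10^14 Hz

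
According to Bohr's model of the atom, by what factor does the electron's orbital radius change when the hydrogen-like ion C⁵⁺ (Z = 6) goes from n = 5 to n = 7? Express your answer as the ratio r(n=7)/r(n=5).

r ∝ Z^-1 · n^2; with Z fixed, r ∝ n^2.
r(n=7)/r(n=5) = (7/5)^2 = 49/25

49/25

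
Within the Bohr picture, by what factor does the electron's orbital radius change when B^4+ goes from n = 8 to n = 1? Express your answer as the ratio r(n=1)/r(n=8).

r ∝ Z^-1 · n^2; with Z fixed, r ∝ n^2.
r(n=1)/r(n=8) = (1/8)^2 = 1/64

1/64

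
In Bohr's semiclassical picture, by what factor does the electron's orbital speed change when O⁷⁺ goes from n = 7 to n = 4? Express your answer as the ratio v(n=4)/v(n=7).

v ∝ Z^1 · n^-1; with Z fixed, v ∝ n^-1.
v(n=4)/v(n=7) = (4/7)^-1 = 7/4

7/4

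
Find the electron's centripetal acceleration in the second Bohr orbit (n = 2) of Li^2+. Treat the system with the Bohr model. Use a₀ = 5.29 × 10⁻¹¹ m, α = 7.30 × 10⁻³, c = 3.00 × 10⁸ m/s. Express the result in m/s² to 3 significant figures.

r = n²a₀/Z = 7.05 × 10⁻¹¹ m, v = Zαc/n = 3.29 × 10⁶ m/s
a = v²/r = (3.29 × 10⁶)² / 7.05 × 10⁻¹¹ = 1.53 × 10²³ m/s²

1.53 × 10²³ m/s²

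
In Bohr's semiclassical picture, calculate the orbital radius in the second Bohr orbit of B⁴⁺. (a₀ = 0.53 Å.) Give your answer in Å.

0.42 Å

r_n = n²a₀/Z = 2² × 0.53 / 5
    = 4 × 0.53 / 5 = 0.42 Å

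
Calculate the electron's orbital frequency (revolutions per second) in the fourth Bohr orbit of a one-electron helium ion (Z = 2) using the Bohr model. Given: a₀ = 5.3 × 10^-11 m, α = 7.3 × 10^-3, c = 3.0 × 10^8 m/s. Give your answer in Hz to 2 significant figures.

4.1 × 10^14 Hz

r = n²a₀/Z = 4.2 × 10^-10 m, v = Zαc/n = 1.1 × 10^6 m/s
f = v/(2πr) = 4.1 × 10^14 Hz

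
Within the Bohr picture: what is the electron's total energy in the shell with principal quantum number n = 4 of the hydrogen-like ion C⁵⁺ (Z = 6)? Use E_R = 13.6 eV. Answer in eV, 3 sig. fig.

E_n = −E_R·Z²/n² = −13.6 × 6²/4² = -30.6 eV

-30.6 eV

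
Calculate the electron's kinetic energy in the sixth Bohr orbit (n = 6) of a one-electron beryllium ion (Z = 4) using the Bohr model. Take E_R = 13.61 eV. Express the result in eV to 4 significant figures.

For a Coulomb orbit the virial theorem gives K = −E_n.
E_n = −E_R·Z²/n², so K = E_R·Z²/n² = 13.61 × 4²/6² = 6.049 eV

6.049 eV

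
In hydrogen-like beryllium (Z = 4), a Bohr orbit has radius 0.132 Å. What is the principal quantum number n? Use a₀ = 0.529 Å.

r_n = n²a₀/Z ⇒ n² = rZ/a₀ = 0.132 × 4 / 0.529 ≈ 1.00
n = 1

1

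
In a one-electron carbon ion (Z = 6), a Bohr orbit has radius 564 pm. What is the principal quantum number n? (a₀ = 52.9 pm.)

8

r_n = n²a₀/Z ⇒ n² = rZ/a₀ = 564 × 6 / 52.9 ≈ 63.97
n = 8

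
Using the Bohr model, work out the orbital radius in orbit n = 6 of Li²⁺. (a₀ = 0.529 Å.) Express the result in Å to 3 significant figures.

6.35 Å

r_n = n²a₀/Z = 6² × 0.529 / 3
    = 36 × 0.529 / 3 = 6.35 Å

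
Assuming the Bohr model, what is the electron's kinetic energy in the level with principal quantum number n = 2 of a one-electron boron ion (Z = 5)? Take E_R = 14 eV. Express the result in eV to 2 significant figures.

For a Coulomb orbit the virial theorem gives K = −E_n.
E_n = −E_R·Z²/n², so K = E_R·Z²/n² = 14 × 5²/2² = 88 eV

88 eV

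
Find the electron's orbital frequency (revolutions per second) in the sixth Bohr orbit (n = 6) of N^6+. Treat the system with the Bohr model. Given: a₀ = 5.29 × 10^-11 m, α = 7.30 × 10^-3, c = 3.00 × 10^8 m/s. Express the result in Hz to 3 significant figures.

r = n²a₀/Z = 2.72 × 10^-10 m, v = Zαc/n = 2.56 × 10^6 m/s
f = v/(2πr) = 1.49 × 10^15 Hz

1.49 × 10^15 Hz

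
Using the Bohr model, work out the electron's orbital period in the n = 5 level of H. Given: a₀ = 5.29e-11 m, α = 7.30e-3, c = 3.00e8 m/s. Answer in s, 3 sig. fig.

r = n²a₀/Z = 5²·5.29e-11/1 = 1.32e-9 m
v = Zαc/n = 1·0.00730·3.00e8/5 = 4.38e5 m/s
T = 2πr/v = 1.90e-14 s

1.90e-14 s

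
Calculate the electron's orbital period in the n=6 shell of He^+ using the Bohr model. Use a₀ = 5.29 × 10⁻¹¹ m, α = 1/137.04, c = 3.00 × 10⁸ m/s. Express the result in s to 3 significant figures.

8.20 × 10⁻¹⁵ s

r = n²a₀/Z = 6²·5.29 × 10⁻¹¹/2 = 9.52 × 10⁻¹⁰ m
v = Zαc/n = 2·0.00730·3.00 × 10⁸/6 = 7.30 × 10⁵ m/s
T = 2πr/v = 8.20 × 10⁻¹⁵ s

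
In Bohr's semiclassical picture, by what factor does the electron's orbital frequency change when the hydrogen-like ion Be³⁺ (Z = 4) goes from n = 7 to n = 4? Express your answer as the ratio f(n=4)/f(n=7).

f ∝ Z^2 · n^-3; with Z fixed, f ∝ n^-3.
f(n=4)/f(n=7) = (4/7)^-3 = 343/64

343/64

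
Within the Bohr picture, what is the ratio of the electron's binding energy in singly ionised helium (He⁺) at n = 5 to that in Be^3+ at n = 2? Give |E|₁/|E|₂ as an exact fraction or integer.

|E| ∝ Z^2 · n^-2
|E|₁/|E|₂ = (2/4)^2 · (5/2)^-2 = 1/25

1/25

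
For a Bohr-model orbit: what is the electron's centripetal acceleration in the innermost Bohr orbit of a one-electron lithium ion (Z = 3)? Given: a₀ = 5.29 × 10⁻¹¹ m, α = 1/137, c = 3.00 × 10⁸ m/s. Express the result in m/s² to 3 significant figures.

2.45 × 10²⁴ m/s²

r = n²a₀/Z = 1.76 × 10⁻¹¹ m, v = Zαc/n = 6.57 × 10⁶ m/s
a = v²/r = (6.57 × 10⁶)² / 1.76 × 10⁻¹¹ = 2.45 × 10²⁴ m/s²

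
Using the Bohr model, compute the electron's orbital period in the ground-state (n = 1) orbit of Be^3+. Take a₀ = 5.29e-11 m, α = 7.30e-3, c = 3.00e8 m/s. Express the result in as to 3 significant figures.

9.49 as

r = n²a₀/Z = 1²·5.29e-11/4 = 1.32e-11 m
v = Zαc/n = 4·0.00730·3.00e8/1 = 8.76e6 m/s
T = 2πr/v = 9.49e-18 s = 9.49 as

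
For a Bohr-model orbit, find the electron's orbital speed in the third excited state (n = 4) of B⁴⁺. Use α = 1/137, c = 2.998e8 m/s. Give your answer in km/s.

2735 km/s

v_n = Zαc/n = 5 × 0.007299 × 2.998e8 / 4
    = 2735 km/s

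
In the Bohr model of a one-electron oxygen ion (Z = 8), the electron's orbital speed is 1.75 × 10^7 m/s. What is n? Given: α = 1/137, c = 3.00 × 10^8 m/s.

v_n = Zαc/n ⇒ n = Zαc/v = 8 × 0.00730 × 3.00 × 10^8 / 1.75 × 10^7 ≈ 1.00
n = 1

1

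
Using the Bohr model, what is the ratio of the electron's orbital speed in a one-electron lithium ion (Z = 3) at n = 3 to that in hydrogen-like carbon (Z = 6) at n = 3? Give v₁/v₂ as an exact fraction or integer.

1/2

v ∝ Z^1 · n^-1
v₁/v₂ = (3/6)^1 · (3/3)^-1 = 1/2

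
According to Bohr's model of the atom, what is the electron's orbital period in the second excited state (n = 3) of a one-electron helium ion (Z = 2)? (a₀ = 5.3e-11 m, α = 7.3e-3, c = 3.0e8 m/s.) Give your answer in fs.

r = n²a₀/Z = 3²·5.3e-11/2 = 2.4e-10 m
v = Zαc/n = 2·0.0073·3.0e8/3 = 1.5e6 m/s
T = 2πr/v = 1.0e-15 s = 1.0 fs

1.0 fs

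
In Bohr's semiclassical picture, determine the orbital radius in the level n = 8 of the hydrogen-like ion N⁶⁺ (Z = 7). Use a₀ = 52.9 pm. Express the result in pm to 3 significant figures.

484 pm

r_n = n²a₀/Z = 8² × 52.9 / 7
    = 64 × 52.9 / 7 = 484 pm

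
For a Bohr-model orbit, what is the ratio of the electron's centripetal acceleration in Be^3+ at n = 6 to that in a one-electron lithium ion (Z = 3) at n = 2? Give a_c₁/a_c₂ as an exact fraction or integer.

a_c ∝ Z^3 · n^-4
a_c₁/a_c₂ = (4/3)^3 · (6/2)^-4 = 64/2187

64/2187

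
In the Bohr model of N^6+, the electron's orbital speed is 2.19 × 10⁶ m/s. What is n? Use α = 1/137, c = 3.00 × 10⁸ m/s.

v_n = Zαc/n ⇒ n = Zαc/v = 7 × 0.00730 × 3.00 × 10⁸ / 2.19 × 10⁶ ≈ 7.00
n = 7

7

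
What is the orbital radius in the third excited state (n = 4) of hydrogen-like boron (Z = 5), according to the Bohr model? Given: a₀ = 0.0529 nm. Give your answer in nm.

r_n = n²a₀/Z = 4² × 0.0529 / 5
    = 16 × 0.0529 / 5 = 0.169 nm

0.169 nm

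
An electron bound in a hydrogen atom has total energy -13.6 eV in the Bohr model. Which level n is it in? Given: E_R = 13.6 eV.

E_n = −E_R Z²/n² ⇒ n² = E_R Z²/(−E_n) = 13.6 × 1² / 13.6 ≈ 1.00
n = 1

1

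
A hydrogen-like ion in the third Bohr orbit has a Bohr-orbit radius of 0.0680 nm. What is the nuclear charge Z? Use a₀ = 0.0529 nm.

7

r_n = n²a₀/Z ⇒ Z = n²a₀/r = 3² × 0.0529 / 0.0680 ≈ 7.00
Z = 7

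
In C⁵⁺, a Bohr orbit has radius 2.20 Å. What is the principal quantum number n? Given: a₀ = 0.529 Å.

r_n = n²a₀/Z ⇒ n² = rZ/a₀ = 2.20 × 6 / 0.529 ≈ 24.95
n = 5

5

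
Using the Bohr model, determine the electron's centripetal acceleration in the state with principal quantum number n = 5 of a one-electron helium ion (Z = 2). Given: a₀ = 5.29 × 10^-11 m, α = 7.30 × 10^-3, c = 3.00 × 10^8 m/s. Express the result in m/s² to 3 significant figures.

r = n²a₀/Z = 6.61 × 10^-10 m, v = Zαc/n = 8.76 × 10^5 m/s
a = v²/r = (8.76 × 10^5)² / 6.61 × 10^-10 = 1.16 × 10^21 m/s²

1.16 × 10^21 m/s²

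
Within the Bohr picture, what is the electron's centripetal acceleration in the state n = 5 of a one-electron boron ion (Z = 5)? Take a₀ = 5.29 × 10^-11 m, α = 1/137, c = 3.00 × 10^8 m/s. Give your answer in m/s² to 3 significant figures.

r = n²a₀/Z = 2.64 × 10^-10 m, v = Zαc/n = 2.19 × 10^6 m/s
a = v²/r = (2.19 × 10^6)² / 2.64 × 10^-10 = 1.81 × 10^22 m/s²

1.81 × 10^22 m/s²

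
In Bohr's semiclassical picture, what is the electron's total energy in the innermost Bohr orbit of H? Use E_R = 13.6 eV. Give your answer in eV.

E_n = −E_R·Z²/n² = −13.6 × 1²/1² = -13.6 eV

-13.6 eV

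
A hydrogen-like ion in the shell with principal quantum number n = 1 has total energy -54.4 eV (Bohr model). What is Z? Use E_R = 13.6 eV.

2

E_n = −E_R Z²/n² ⇒ Z² = −E_n n²/E_R = 54.4 × 1² / 13.6 ≈ 4.00
Z = 2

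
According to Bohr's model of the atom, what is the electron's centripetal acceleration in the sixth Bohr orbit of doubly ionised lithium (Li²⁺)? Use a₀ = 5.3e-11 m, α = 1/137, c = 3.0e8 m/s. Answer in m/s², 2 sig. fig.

1.9e21 m/s²

r = n²a₀/Z = 6.4e-10 m, v = Zαc/n = 1.1e6 m/s
a = v²/r = (1.1e6)² / 6.4e-10 = 1.9e21 m/s²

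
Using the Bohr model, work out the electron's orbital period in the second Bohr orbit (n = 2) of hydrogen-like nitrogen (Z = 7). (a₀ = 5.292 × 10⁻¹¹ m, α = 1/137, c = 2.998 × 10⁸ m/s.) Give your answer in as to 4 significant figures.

r = n²a₀/Z = 2²·5.292 × 10⁻¹¹/7 = 3.024 × 10⁻¹¹ m
v = Zαc/n = 7·0.007299·2.998 × 10⁸/2 = 7.659 × 10⁶ m/s
T = 2πr/v = 2.481 × 10⁻¹⁷ s = 24.81 as

24.81 as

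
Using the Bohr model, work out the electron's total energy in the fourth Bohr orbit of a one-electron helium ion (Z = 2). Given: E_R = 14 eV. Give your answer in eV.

E_n = −E_R·Z²/n² = −14 × 2²/4² = -3.5 eV

-3.5 eV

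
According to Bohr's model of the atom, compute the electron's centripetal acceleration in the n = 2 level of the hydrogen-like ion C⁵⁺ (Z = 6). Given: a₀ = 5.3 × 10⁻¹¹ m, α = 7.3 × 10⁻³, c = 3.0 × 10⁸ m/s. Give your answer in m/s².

r = n²a₀/Z = 3.5 × 10⁻¹¹ m, v = Zαc/n = 6.6 × 10⁶ m/s
a = v²/r = (6.6 × 10⁶)² / 3.5 × 10⁻¹¹ = 1.2 × 10²⁴ m/s²

1.2 × 10²⁴ m/s²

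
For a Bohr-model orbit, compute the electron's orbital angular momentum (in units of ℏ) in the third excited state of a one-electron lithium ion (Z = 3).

L_n = nℏ, so L/ℏ = n = 4.

4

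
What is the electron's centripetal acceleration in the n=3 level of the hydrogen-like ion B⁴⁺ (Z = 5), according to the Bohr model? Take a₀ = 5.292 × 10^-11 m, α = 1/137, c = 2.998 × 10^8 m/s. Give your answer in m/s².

1.396 × 10^23 m/s²

r = n²a₀/Z = 9.526 × 10^-11 m, v = Zαc/n = 3.647 × 10^6 m/s
a = v²/r = (3.647 × 10^6)² / 9.526 × 10^-11 = 1.396 × 10^23 m/s²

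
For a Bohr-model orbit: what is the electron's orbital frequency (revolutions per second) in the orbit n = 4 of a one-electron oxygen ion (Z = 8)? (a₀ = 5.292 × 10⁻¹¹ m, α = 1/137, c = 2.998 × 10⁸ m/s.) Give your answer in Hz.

r = n²a₀/Z = 1.058 × 10⁻¹⁰ m, v = Zαc/n = 4.377 × 10⁶ m/s
f = v/(2πr) = 6.581 × 10¹⁵ Hz

6.581 × 10¹⁵ Hz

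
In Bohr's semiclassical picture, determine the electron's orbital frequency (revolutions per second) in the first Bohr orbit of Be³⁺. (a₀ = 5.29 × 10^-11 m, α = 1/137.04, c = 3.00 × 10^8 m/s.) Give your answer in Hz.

r = n²a₀/Z = 1.32 × 10^-11 m, v = Zαc/n = 8.76 × 10^6 m/s
f = v/(2πr) = 1.05 × 10^17 Hz

1.05 × 10^17 Hz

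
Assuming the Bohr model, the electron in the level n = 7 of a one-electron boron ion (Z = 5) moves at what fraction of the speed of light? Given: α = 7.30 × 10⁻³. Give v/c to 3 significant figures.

v_n = Zαc/n, so v/c = Zα/n = 5 × 0.00730 / 7 = 0.00521

0.00521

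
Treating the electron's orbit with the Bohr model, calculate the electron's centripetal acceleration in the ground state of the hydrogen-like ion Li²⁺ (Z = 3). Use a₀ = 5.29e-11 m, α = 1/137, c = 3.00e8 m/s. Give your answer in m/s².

2.45e24 m/s²

r = n²a₀/Z = 1.76e-11 m, v = Zαc/n = 6.57e6 m/s
a = v²/r = (6.57e6)² / 1.76e-11 = 2.45e24 m/s²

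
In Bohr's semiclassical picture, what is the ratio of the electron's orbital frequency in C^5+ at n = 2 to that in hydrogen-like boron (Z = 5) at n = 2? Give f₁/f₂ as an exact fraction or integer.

36/25

f ∝ Z^2 · n^-3
f₁/f₂ = (6/5)^2 · (2/2)^-3 = 36/25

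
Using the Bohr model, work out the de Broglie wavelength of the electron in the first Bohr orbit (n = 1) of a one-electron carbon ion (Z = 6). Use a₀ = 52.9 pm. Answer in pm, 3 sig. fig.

The Bohr quantisation condition is nλ = 2πr_n.
r_n = n²a₀/Z = 8.82 pm
λ = 2πr_n/n = 2π·8.82/1 = 55.4 pm

55.4 pm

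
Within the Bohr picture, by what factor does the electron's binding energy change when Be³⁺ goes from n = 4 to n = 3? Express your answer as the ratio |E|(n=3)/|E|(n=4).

|E| ∝ Z^2 · n^-2; with Z fixed, |E| ∝ n^-2.
|E|(n=3)/|E|(n=4) = (3/4)^-2 = 16/9

16/9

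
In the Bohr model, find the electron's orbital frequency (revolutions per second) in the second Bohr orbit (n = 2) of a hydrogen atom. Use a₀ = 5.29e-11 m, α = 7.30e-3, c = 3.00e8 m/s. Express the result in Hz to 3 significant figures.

8.24e14 Hz

r = n²a₀/Z = 2.12e-10 m, v = Zαc/n = 1.09e6 m/s
f = v/(2πr) = 8.24e14 Hz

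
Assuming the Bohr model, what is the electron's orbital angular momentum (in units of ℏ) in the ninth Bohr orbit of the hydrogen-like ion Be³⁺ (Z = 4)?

9

L_n = nℏ, so L/ℏ = n = 9.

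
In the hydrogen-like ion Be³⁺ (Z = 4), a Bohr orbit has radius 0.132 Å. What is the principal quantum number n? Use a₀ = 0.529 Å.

r_n = n²a₀/Z ⇒ n² = rZ/a₀ = 0.132 × 4 / 0.529 ≈ 1.00
n = 1

1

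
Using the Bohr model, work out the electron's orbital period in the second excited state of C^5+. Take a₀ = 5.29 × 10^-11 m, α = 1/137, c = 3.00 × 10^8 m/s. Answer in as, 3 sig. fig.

114 as

r = n²a₀/Z = 3²·5.29 × 10^-11/6 = 7.94 × 10^-11 m
v = Zαc/n = 6·0.00730·3.00 × 10^8/3 = 4.38 × 10^6 m/s
T = 2πr/v = 1.14 × 10^-16 s = 114 as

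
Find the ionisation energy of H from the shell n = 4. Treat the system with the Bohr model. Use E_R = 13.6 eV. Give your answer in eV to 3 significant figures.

E_n = −E_R·Z²/n² = −13.6 × 1²/4² eV = -0.850 eV
Ionisation energy = −E_n = 0.850 eV

0.850 eV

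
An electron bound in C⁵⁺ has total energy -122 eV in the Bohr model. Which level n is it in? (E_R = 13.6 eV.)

E_n = −E_R Z²/n² ⇒ n² = E_R Z²/(−E_n) = 13.6 × 6² / 122 ≈ 4.01
n = 2

2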